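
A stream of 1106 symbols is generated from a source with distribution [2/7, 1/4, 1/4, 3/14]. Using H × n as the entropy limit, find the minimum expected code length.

Entropy H = 1.9926 bits/symbol
Minimum bits = H × n = 1.9926 × 1106
= 2203.83 bits


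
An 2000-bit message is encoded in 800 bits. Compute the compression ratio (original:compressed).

Compression ratio = Original / Compressed
= 2000 / 800 = 2.50:1


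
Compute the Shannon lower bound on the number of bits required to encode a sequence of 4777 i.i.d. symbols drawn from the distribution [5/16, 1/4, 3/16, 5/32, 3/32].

Entropy H = 2.2158 bits/symbol
Minimum bits = H × n = 2.2158 × 4777
= 10585.00 bits


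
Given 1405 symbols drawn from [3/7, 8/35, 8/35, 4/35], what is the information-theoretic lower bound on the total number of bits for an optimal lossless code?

Entropy H = 1.8549 bits/symbol
Minimum bits = H × n = 1.8549 × 1405
= 2606.14 bits


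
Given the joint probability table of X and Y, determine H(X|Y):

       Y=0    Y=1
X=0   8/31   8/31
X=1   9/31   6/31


H(X|Y) = Σ_y p(y) H(X|Y=y)
  p(Y=0) = 17/31, H(X|Y=0) = 0.9975
  p(Y=1) = 14/31, H(X|Y=1) = 0.9852
H(X|Y) = 0.5484×0.9975 + 0.4516×0.9852 = 0.9920 bits


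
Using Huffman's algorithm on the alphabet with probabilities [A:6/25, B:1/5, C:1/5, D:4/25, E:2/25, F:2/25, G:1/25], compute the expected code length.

Huffman tree construction:
Combine smallest probabilities repeatedly
Resulting codes:
  A: 10 (length 2)
  B: 111 (length 3)
  C: 00 (length 2)
  D: 110 (length 3)
  E: 0111 (length 4)
  F: 010 (length 3)
  G: 0110 (length 4)
Average length = Σ p(s) × length(s) = 2.6800 bits


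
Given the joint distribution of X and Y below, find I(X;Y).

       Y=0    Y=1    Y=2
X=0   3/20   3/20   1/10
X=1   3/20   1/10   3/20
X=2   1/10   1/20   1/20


H(X) = 1.5219, H(Y) = 1.5710, H(X,Y) = 3.0710
I(X;Y) = H(X) + H(Y) - H(X,Y) = 0.0219 bits


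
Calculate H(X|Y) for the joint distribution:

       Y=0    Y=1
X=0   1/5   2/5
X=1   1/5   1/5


H(X|Y) = Σ_y p(y) H(X|Y=y)
  p(Y=0) = 2/5, H(X|Y=0) = 1.0000
  p(Y=1) = 3/5, H(X|Y=1) = 0.9183
H(X|Y) = 0.4000×1.0000 + 0.6000×0.9183 = 0.9510 bits


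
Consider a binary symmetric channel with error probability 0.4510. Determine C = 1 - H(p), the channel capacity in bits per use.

For BSC with error probability p:
C = 1 - H(p) where H(p) is binary entropy
H(0.4510) = -0.4510 × log₂(0.4510) - 0.5490 × log₂(0.5490)
H(p) = 0.9931
C = 1 - 0.9931 = 0.0069 bits/use


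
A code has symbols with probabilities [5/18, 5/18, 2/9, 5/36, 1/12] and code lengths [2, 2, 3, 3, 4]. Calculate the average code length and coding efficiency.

Average length L = Σ p_i × l_i = 2.5278 bits
Entropy H = 2.2032 bits
Efficiency η = H/L × 100% = 87.16%


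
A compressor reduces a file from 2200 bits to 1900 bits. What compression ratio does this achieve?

Compression ratio = Original / Compressed
= 2200 / 1900 = 1.16:1


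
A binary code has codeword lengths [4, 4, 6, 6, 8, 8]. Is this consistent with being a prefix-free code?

Kraft inequality: Σ 2^(-l_i) ≤ 1 for prefix-free code
Calculating: 2^(-4) + 2^(-4) + 2^(-6) + 2^(-6) + 2^(-8) + 2^(-8)
= 0.0625 + 0.0625 + 0.015625 + 0.015625 + 0.00390625 + 0.00390625
= 0.1641
Since 0.1641 ≤ 1, prefix-free code exists


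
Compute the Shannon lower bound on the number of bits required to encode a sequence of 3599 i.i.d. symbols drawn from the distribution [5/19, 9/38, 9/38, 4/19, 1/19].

Entropy H = 2.1880 bits/symbol
Minimum bits = H × n = 2.1880 × 3599
= 7874.55 bits


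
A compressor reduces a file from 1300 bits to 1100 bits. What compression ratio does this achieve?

Compression ratio = Original / Compressed
= 1300 / 1100 = 1.18:1


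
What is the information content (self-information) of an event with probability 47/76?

Information content I(x) = -log₂(p(x))
I = -log₂(47/76) = -log₂(0.6184)
I = 0.6933 bits


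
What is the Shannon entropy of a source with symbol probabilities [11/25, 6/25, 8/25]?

H(X) = -Σ p(x) log₂ p(x)
  -11/25 × log₂(11/25) = 0.5211
  -6/25 × log₂(6/25) = 0.4941
  -8/25 × log₂(8/25) = 0.5260
H(X) = 1.5413 bits


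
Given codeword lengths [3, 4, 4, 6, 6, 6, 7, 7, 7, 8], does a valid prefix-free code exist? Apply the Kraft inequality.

Kraft inequality: Σ 2^(-l_i) ≤ 1 for prefix-free code
Calculating: 2^(-3) + 2^(-4) + 2^(-4) + 2^(-6) + 2^(-6) + 2^(-6) + 2^(-7) + 2^(-7) + 2^(-7) + 2^(-8)
= 0.125 + 0.0625 + 0.0625 + 0.015625 + 0.015625 + 0.015625 + 0.0078125 + 0.0078125 + 0.0078125 + 0.00390625
= 0.3242
Since 0.3242 ≤ 1, prefix-free code exists


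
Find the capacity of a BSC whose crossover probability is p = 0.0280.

For BSC with error probability p:
C = 1 - H(p) where H(p) is binary entropy
H(0.0280) = -0.0280 × log₂(0.0280) - 0.9720 × log₂(0.9720)
H(p) = 0.1843
C = 1 - 0.1843 = 0.8157 bits/use


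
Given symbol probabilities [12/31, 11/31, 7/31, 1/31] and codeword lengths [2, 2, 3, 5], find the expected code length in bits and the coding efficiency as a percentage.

Average length L = Σ p_i × l_i = 2.3226 bits
Entropy H = 1.7050 bits
Efficiency η = H/L × 100% = 73.41%


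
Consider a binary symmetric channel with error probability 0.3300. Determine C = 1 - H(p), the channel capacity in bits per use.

For BSC with error probability p:
C = 1 - H(p) where H(p) is binary entropy
H(0.3300) = -0.3300 × log₂(0.3300) - 0.6700 × log₂(0.6700)
H(p) = 0.9149
C = 1 - 0.9149 = 0.0851 bits/use


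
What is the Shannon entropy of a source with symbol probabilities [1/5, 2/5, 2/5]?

H(X) = -Σ p(x) log₂ p(x)
  -1/5 × log₂(1/5) = 0.4644
  -2/5 × log₂(2/5) = 0.5288
  -2/5 × log₂(2/5) = 0.5288
H(X) = 1.5219 bits


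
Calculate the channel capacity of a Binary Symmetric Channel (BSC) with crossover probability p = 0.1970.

For BSC with error probability p:
C = 1 - H(p) where H(p) is binary entropy
H(0.1970) = -0.1970 × log₂(0.1970) - 0.8030 × log₂(0.8030)
H(p) = 0.7159
C = 1 - 0.7159 = 0.2841 bits/use


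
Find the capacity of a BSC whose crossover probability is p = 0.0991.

For BSC with error probability p:
C = 1 - H(p) where H(p) is binary entropy
H(0.0991) = -0.0991 × log₂(0.0991) - 0.9009 × log₂(0.9009)
H(p) = 0.4661
C = 1 - 0.4661 = 0.5339 bits/use


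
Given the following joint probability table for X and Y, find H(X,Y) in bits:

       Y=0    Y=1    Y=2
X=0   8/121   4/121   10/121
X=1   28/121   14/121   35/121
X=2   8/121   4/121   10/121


H(X,Y) = -Σ p(x,y) log₂ p(x,y)
  p(0,0)=8/121: -0.0661 × log₂(0.0661) = 0.2591
  p(0,1)=4/121: -0.0331 × log₂(0.0331) = 0.1626
  p(0,2)=10/121: -0.0826 × log₂(0.0826) = 0.2973
  p(1,0)=28/121: -0.2314 × log₂(0.2314) = 0.4886
  p(1,1)=14/121: -0.1157 × log₂(0.1157) = 0.3600
  p(1,2)=35/121: -0.2893 × log₂(0.2893) = 0.5176
  p(2,0)=8/121: -0.0661 × log₂(0.0661) = 0.2591
  p(2,1)=4/121: -0.0331 × log₂(0.0331) = 0.1626
  p(2,2)=10/121: -0.0826 × log₂(0.0826) = 0.2973
H(X,Y) = 2.8042 bits


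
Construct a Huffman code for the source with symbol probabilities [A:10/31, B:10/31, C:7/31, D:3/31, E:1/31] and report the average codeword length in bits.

Huffman tree construction:
Combine smallest probabilities repeatedly
Resulting codes:
  A: 10 (length 2)
  B: 11 (length 2)
  C: 01 (length 2)
  D: 001 (length 3)
  E: 000 (length 3)
Average length = Σ p(s) × length(s) = 2.1290 bits


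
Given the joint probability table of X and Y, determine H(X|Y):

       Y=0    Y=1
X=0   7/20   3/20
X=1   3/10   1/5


H(X|Y) = Σ_y p(y) H(X|Y=y)
  p(Y=0) = 13/20, H(X|Y=0) = 0.9957
  p(Y=1) = 7/20, H(X|Y=1) = 0.9852
H(X|Y) = 0.6500×0.9957 + 0.3500×0.9852 = 0.9921 bits


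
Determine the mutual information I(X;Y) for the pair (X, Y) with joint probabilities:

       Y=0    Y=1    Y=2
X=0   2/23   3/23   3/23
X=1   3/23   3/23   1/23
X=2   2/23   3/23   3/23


H(X) = 1.5822, H(Y) = 1.5743, H(X,Y) = 3.1092
I(X;Y) = H(X) + H(Y) - H(X,Y) = 0.0473 bits


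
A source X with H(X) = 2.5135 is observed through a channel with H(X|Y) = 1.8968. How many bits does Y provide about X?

I(X;Y) = H(X) - H(X|Y)
I(X;Y) = 2.5135 - 1.8968 = 0.6167 bits


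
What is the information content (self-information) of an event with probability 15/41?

Information content I(x) = -log₂(p(x))
I = -log₂(15/41) = -log₂(0.3659)
I = 1.4507 bits


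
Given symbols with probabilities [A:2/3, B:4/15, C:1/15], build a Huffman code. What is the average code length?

Huffman tree construction:
Combine smallest probabilities repeatedly
Resulting codes:
  A: 1 (length 1)
  B: 01 (length 2)
  C: 00 (length 2)
Average length = Σ p(s) × length(s) = 1.3333 bits


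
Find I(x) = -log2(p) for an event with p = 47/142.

Information content I(x) = -log₂(p(x))
I = -log₂(47/142) = -log₂(0.3310)
I = 1.5952 bits


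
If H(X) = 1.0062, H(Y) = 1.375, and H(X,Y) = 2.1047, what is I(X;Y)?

I(X;Y) = H(X) + H(Y) - H(X,Y)
I(X;Y) = 1.0062 + 1.375 - 2.1047 = 0.2765 bits


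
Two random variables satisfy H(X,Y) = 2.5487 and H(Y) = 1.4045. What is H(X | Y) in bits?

Chain rule: H(X,Y) = H(X|Y) + H(Y)
H(X|Y) = H(X,Y) - H(Y) = 2.5487 - 1.4045 = 1.1442 bits


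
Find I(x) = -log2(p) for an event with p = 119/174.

Information content I(x) = -log₂(p(x))
I = -log₂(119/174) = -log₂(0.6839)
I = 0.5481 bits


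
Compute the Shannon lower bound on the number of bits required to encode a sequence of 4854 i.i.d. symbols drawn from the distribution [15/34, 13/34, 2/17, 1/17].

Entropy H = 1.6548 bits/symbol
Minimum bits = H × n = 1.6548 × 4854
= 8032.61 bits


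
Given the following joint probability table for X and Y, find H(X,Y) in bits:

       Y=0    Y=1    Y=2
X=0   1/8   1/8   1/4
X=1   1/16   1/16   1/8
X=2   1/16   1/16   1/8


H(X,Y) = -Σ p(x,y) log₂ p(x,y)
  p(0,0)=1/8: -0.1250 × log₂(0.1250) = 0.3750
  p(0,1)=1/8: -0.1250 × log₂(0.1250) = 0.3750
  p(0,2)=1/4: -0.2500 × log₂(0.2500) = 0.5000
  p(1,0)=1/16: -0.0625 × log₂(0.0625) = 0.2500
  p(1,1)=1/16: -0.0625 × log₂(0.0625) = 0.2500
  p(1,2)=1/8: -0.1250 × log₂(0.1250) = 0.3750
  p(2,0)=1/16: -0.0625 × log₂(0.0625) = 0.2500
  p(2,1)=1/16: -0.0625 × log₂(0.0625) = 0.2500
  p(2,2)=1/8: -0.1250 × log₂(0.1250) = 0.3750
H(X,Y) = 3.0000 bits


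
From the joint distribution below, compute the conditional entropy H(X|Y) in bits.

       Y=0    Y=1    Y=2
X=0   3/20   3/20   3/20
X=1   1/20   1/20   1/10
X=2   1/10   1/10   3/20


H(X|Y) = Σ_y p(y) H(X|Y=y)
  p(Y=0) = 3/10, H(X|Y=0) = 1.4591
  p(Y=1) = 3/10, H(X|Y=1) = 1.4591
  p(Y=2) = 2/5, H(X|Y=2) = 1.5613
H(X|Y) = 0.3000×1.4591 + 0.3000×1.4591 + 0.4000×1.5613 = 1.5000 bits


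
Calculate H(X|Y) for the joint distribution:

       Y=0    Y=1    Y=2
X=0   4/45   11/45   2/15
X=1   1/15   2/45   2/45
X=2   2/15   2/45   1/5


H(X|Y) = Σ_y p(y) H(X|Y=y)
  p(Y=0) = 13/45, H(X|Y=0) = 1.5262
  p(Y=1) = 1/3, H(X|Y=1) = 1.1033
  p(Y=2) = 17/45, H(X|Y=2) = 1.3793
H(X|Y) = 0.2889×1.5262 + 0.3333×1.1033 + 0.3778×1.3793 = 1.3297 bits


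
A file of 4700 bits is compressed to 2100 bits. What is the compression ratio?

Compression ratio = Original / Compressed
= 4700 / 2100 = 2.24:1


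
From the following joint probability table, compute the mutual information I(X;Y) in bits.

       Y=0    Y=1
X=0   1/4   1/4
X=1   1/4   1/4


H(X) = 1.0000, H(Y) = 1.0000, H(X,Y) = 2.0000
I(X;Y) = H(X) + H(Y) - H(X,Y) = 0.0000 bits


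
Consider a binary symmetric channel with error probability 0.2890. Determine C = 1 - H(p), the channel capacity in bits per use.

For BSC with error probability p:
C = 1 - H(p) where H(p) is binary entropy
H(0.2890) = -0.2890 × log₂(0.2890) - 0.7110 × log₂(0.7110)
H(p) = 0.8674
C = 1 - 0.8674 = 0.1326 bits/use


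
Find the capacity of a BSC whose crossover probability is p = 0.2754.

For BSC with error probability p:
C = 1 - H(p) where H(p) is binary entropy
H(0.2754) = -0.2754 × log₂(0.2754) - 0.7246 × log₂(0.7246)
H(p) = 0.8491
C = 1 - 0.8491 = 0.1509 bits/use


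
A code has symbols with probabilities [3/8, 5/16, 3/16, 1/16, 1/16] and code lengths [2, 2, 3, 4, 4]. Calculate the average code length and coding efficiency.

Average length L = Σ p_i × l_i = 2.4375 bits
Entropy H = 2.0079 bits
Efficiency η = H/L × 100% = 82.37%


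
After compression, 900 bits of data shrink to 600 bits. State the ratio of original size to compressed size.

Compression ratio = Original / Compressed
= 900 / 600 = 1.50:1


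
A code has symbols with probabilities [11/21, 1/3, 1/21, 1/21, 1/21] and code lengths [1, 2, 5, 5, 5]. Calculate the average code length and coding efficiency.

Average length L = Σ p_i × l_i = 1.9048 bits
Entropy H = 1.6444 bits
Efficiency η = H/L × 100% = 86.33%


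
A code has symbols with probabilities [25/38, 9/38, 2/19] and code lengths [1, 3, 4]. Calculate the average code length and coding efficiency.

Average length L = Σ p_i × l_i = 1.7895 bits
Entropy H = 1.2315 bits
Efficiency η = H/L × 100% = 68.82%


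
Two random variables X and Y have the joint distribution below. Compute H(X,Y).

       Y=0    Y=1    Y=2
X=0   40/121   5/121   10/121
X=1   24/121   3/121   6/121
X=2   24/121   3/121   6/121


H(X,Y) = -Σ p(x,y) log₂ p(x,y)
  p(0,0)=40/121: -0.3306 × log₂(0.3306) = 0.5279
  p(0,1)=5/121: -0.0413 × log₂(0.0413) = 0.1900
  p(0,2)=10/121: -0.0826 × log₂(0.0826) = 0.2973
  p(1,0)=24/121: -0.1983 × log₂(0.1983) = 0.4629
  p(1,1)=3/121: -0.0248 × log₂(0.0248) = 0.1322
  p(1,2)=6/121: -0.0496 × log₂(0.0496) = 0.2149
  p(2,0)=24/121: -0.1983 × log₂(0.1983) = 0.4629
  p(2,1)=3/121: -0.0248 × log₂(0.0248) = 0.1322
  p(2,2)=6/121: -0.0496 × log₂(0.0496) = 0.2149
H(X,Y) = 2.6353 bits


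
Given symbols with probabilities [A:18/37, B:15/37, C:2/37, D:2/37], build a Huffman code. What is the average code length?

Huffman tree construction:
Combine smallest probabilities repeatedly
Resulting codes:
  A: 0 (length 1)
  B: 11 (length 2)
  C: 100 (length 3)
  D: 101 (length 3)
Average length = Σ p(s) × length(s) = 1.6216 bits


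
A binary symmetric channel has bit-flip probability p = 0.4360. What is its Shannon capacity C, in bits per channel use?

For BSC with error probability p:
C = 1 - H(p) where H(p) is binary entropy
H(0.4360) = -0.4360 × log₂(0.4360) - 0.5640 × log₂(0.5640)
H(p) = 0.9881
C = 1 - 0.9881 = 0.0119 bits/use


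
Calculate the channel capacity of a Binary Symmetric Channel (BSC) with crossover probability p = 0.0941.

For BSC with error probability p:
C = 1 - H(p) where H(p) is binary entropy
H(0.0941) = -0.0941 × log₂(0.0941) - 0.9059 × log₂(0.9059)
H(p) = 0.4500
C = 1 - 0.4500 = 0.5500 bits/use


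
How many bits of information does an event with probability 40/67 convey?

Information content I(x) = -log₂(p(x))
I = -log₂(40/67) = -log₂(0.5970)
I = 0.7442 bits


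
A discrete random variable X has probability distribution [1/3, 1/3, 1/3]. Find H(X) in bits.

H(X) = -Σ p(x) log₂ p(x)
  -1/3 × log₂(1/3) = 0.5283
  -1/3 × log₂(1/3) = 0.5283
  -1/3 × log₂(1/3) = 0.5283
H(X) = 1.5850 bits


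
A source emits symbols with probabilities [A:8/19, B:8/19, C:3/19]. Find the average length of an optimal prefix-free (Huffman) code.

Huffman tree construction:
Combine smallest probabilities repeatedly
Resulting codes:
  A: 11 (length 2)
  B: 0 (length 1)
  C: 10 (length 2)
Average length = Σ p(s) × length(s) = 1.5789 bits


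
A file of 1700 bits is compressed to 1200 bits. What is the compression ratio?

Compression ratio = Original / Compressed
= 1700 / 1200 = 1.42:1


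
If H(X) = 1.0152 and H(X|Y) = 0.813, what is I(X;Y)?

I(X;Y) = H(X) - H(X|Y)
I(X;Y) = 1.0152 - 0.813 = 0.2022 bits


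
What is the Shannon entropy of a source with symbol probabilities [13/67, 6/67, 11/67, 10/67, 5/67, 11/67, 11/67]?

H(X) = -Σ p(x) log₂ p(x)
  -13/67 × log₂(13/67) = 0.4590
  -6/67 × log₂(6/67) = 0.3117
  -11/67 × log₂(11/67) = 0.4280
  -10/67 × log₂(10/67) = 0.4096
  -5/67 × log₂(5/67) = 0.2794
  -11/67 × log₂(11/67) = 0.4280
  -11/67 × log₂(11/67) = 0.4280
H(X) = 2.7436 bits


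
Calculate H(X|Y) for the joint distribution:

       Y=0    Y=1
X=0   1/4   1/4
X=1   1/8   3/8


H(X|Y) = Σ_y p(y) H(X|Y=y)
  p(Y=0) = 3/8, H(X|Y=0) = 0.9183
  p(Y=1) = 5/8, H(X|Y=1) = 0.9710
H(X|Y) = 0.3750×0.9183 + 0.6250×0.9710 = 0.9512 bits


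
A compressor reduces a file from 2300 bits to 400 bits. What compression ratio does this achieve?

Compression ratio = Original / Compressed
= 2300 / 400 = 5.75:1


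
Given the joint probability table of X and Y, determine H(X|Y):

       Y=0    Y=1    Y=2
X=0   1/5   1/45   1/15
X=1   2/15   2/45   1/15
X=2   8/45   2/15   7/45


H(X|Y) = Σ_y p(y) H(X|Y=y)
  p(Y=0) = 23/45, H(X|Y=0) = 1.5653
  p(Y=1) = 1/5, H(X|Y=1) = 1.2244
  p(Y=2) = 13/45, H(X|Y=2) = 1.4573
H(X|Y) = 0.5111×1.5653 + 0.2000×1.2244 + 0.2889×1.4573 = 1.4659 bits


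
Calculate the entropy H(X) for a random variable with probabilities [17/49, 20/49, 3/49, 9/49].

H(X) = -Σ p(x) log₂ p(x)
  -17/49 × log₂(17/49) = 0.5299
  -20/49 × log₂(20/49) = 0.5277
  -3/49 × log₂(3/49) = 0.2467
  -9/49 × log₂(9/49) = 0.4490
H(X) = 1.7533 bits


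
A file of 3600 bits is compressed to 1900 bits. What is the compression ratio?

Compression ratio = Original / Compressed
= 3600 / 1900 = 1.89:1


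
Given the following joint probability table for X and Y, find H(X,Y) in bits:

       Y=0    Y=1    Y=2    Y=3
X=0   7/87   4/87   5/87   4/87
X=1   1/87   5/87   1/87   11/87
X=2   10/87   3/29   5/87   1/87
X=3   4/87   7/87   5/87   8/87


H(X,Y) = -Σ p(x,y) log₂ p(x,y)
  p(0,0)=7/87: -0.0805 × log₂(0.0805) = 0.2925
  p(0,1)=4/87: -0.0460 × log₂(0.0460) = 0.2043
  p(0,2)=5/87: -0.0575 × log₂(0.0575) = 0.2368
  p(0,3)=4/87: -0.0460 × log₂(0.0460) = 0.2043
  p(1,0)=1/87: -0.0115 × log₂(0.0115) = 0.0741
  p(1,1)=5/87: -0.0575 × log₂(0.0575) = 0.2368
  p(1,2)=1/87: -0.0115 × log₂(0.0115) = 0.0741
  p(1,3)=11/87: -0.1264 × log₂(0.1264) = 0.3772
  p(2,0)=10/87: -0.1149 × log₂(0.1149) = 0.3587
  p(2,1)=3/29: -0.1034 × log₂(0.1034) = 0.3386
  p(2,2)=5/87: -0.0575 × log₂(0.0575) = 0.2368
  p(2,3)=1/87: -0.0115 × log₂(0.0115) = 0.0741
  p(3,0)=4/87: -0.0460 × log₂(0.0460) = 0.2043
  p(3,1)=7/87: -0.0805 × log₂(0.0805) = 0.2925
  p(3,2)=5/87: -0.0575 × log₂(0.0575) = 0.2368
  p(3,3)=8/87: -0.0920 × log₂(0.0920) = 0.3166
H(X,Y) = 3.7585 bits


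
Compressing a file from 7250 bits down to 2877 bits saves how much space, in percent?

Space savings = (1 - Compressed/Original) × 100%
= (1 - 2877/7250) × 100%
= 60.32%


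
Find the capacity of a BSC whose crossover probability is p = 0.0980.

For BSC with error probability p:
C = 1 - H(p) where H(p) is binary entropy
H(0.0980) = -0.0980 × log₂(0.0980) - 0.9020 × log₂(0.9020)
H(p) = 0.4626
C = 1 - 0.4626 = 0.5374 bits/use


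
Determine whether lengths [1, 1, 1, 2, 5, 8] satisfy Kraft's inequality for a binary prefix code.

Kraft inequality: Σ 2^(-l_i) ≤ 1 for prefix-free code
Calculating: 2^(-1) + 2^(-1) + 2^(-1) + 2^(-2) + 2^(-5) + 2^(-8)
= 0.5 + 0.5 + 0.5 + 0.25 + 0.03125 + 0.00390625
= 1.7852
Since 1.7852 > 1, prefix-free code does not exist


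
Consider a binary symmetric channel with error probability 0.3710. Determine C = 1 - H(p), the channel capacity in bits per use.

For BSC with error probability p:
C = 1 - H(p) where H(p) is binary entropy
H(0.3710) = -0.3710 × log₂(0.3710) - 0.6290 × log₂(0.6290)
H(p) = 0.9514
C = 1 - 0.9514 = 0.0486 bits/use


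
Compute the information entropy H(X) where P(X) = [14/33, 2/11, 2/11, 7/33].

H(X) = -Σ p(x) log₂ p(x)
  -14/33 × log₂(14/33) = 0.5248
  -2/11 × log₂(2/11) = 0.4472
  -2/11 × log₂(2/11) = 0.4472
  -7/33 × log₂(7/33) = 0.4745
H(X) = 1.8937 bits


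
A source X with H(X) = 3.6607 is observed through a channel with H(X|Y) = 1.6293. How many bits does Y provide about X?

I(X;Y) = H(X) - H(X|Y)
I(X;Y) = 3.6607 - 1.6293 = 2.0314 bits


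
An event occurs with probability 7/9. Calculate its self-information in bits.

Information content I(x) = -log₂(p(x))
I = -log₂(7/9) = -log₂(0.7778)
I = 0.3626 bits


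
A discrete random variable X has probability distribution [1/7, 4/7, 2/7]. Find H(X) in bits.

H(X) = -Σ p(x) log₂ p(x)
  -1/7 × log₂(1/7) = 0.4011
  -4/7 × log₂(4/7) = 0.4613
  -2/7 × log₂(2/7) = 0.5164
H(X) = 1.3788 bits


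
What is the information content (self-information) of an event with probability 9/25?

Information content I(x) = -log₂(p(x))
I = -log₂(9/25) = -log₂(0.3600)
I = 1.4739 bits


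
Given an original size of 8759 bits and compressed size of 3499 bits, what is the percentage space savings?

Space savings = (1 - Compressed/Original) × 100%
= (1 - 3499/8759) × 100%
= 60.05%


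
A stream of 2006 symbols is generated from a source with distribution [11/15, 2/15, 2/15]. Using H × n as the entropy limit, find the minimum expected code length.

Entropy H = 1.1033 bits/symbol
Minimum bits = H × n = 1.1033 × 2006
= 2213.23 bits


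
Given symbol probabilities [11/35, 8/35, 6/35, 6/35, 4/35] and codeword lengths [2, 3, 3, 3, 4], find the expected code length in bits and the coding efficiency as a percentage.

Average length L = Σ p_i × l_i = 2.8000 bits
Entropy H = 2.2415 bits
Efficiency η = H/L × 100% = 80.05%


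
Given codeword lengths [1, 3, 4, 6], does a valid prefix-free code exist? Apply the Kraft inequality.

Kraft inequality: Σ 2^(-l_i) ≤ 1 for prefix-free code
Calculating: 2^(-1) + 2^(-3) + 2^(-4) + 2^(-6)
= 0.5 + 0.125 + 0.0625 + 0.015625
= 0.7031
Since 0.7031 ≤ 1, prefix-free code exists


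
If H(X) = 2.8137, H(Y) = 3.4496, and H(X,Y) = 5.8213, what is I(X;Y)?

I(X;Y) = H(X) + H(Y) - H(X,Y)
I(X;Y) = 2.8137 + 3.4496 - 5.8213 = 0.442 bits


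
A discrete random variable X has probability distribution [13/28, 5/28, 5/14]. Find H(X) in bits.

H(X) = -Σ p(x) log₂ p(x)
  -13/28 × log₂(13/28) = 0.5139
  -5/28 × log₂(5/28) = 0.4438
  -5/14 × log₂(5/14) = 0.5305
H(X) = 1.4883 bits


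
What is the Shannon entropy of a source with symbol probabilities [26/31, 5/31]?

H(X) = -Σ p(x) log₂ p(x)
  -26/31 × log₂(26/31) = 0.2128
  -5/31 × log₂(5/31) = 0.4246
H(X) = 0.6374 bits


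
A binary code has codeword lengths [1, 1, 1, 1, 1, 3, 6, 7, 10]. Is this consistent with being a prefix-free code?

Kraft inequality: Σ 2^(-l_i) ≤ 1 for prefix-free code
Calculating: 2^(-1) + 2^(-1) + 2^(-1) + 2^(-1) + 2^(-1) + 2^(-3) + 2^(-6) + 2^(-7) + 2^(-10)
= 0.5 + 0.5 + 0.5 + 0.5 + 0.5 + 0.125 + 0.015625 + 0.0078125 + 0.0009765625
= 2.6494
Since 2.6494 > 1, prefix-free code does not exist


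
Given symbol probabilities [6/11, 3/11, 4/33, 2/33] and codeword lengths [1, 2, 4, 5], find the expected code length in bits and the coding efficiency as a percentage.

Average length L = Σ p_i × l_i = 1.8788 bits
Entropy H = 1.6023 bits
Efficiency η = H/L × 100% = 85.29%


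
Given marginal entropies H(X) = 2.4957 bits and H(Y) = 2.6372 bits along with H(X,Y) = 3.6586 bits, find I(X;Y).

I(X;Y) = H(X) + H(Y) - H(X,Y)
I(X;Y) = 2.4957 + 2.6372 - 3.6586 = 1.4743 bits


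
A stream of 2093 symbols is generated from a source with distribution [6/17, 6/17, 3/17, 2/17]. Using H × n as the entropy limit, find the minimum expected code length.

Entropy H = 1.8654 bits/symbol
Minimum bits = H × n = 1.8654 × 2093
= 3904.36 bits


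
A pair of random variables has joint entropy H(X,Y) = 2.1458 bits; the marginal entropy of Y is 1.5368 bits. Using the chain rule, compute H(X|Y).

Chain rule: H(X,Y) = H(X|Y) + H(Y)
H(X|Y) = H(X,Y) - H(Y) = 2.1458 - 1.5368 = 0.609 bits


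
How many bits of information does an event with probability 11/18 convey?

Information content I(x) = -log₂(p(x))
I = -log₂(11/18) = -log₂(0.6111)
I = 0.7105 bits


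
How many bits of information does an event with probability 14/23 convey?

Information content I(x) = -log₂(p(x))
I = -log₂(14/23) = -log₂(0.6087)
I = 0.7162 bits


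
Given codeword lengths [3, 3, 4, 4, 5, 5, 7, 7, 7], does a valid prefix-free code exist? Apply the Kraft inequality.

Kraft inequality: Σ 2^(-l_i) ≤ 1 for prefix-free code
Calculating: 2^(-3) + 2^(-3) + 2^(-4) + 2^(-4) + 2^(-5) + 2^(-5) + 2^(-7) + 2^(-7) + 2^(-7)
= 0.125 + 0.125 + 0.0625 + 0.0625 + 0.03125 + 0.03125 + 0.0078125 + 0.0078125 + 0.0078125
= 0.4609
Since 0.4609 ≤ 1, prefix-free code exists


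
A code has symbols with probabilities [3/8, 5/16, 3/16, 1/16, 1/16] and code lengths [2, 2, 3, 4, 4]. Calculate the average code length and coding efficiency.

Average length L = Σ p_i × l_i = 2.4375 bits
Entropy H = 2.0079 bits
Efficiency η = H/L × 100% = 82.37%


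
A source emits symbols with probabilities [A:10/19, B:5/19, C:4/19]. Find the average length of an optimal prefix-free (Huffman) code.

Huffman tree construction:
Combine smallest probabilities repeatedly
Resulting codes:
  A: 1 (length 1)
  B: 01 (length 2)
  C: 00 (length 2)
Average length = Σ p(s) × length(s) = 1.4737 bits


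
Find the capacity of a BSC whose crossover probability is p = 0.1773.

For BSC with error probability p:
C = 1 - H(p) where H(p) is binary entropy
H(0.1773) = -0.1773 × log₂(0.1773) - 0.8227 × log₂(0.8227)
H(p) = 0.6741
C = 1 - 0.6741 = 0.3259 bits/use


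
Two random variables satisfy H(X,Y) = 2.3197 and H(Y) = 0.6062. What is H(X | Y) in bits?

Chain rule: H(X,Y) = H(X|Y) + H(Y)
H(X|Y) = H(X,Y) - H(Y) = 2.3197 - 0.6062 = 1.7135 bits


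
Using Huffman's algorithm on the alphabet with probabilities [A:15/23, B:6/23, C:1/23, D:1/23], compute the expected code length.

Huffman tree construction:
Combine smallest probabilities repeatedly
Resulting codes:
  A: 1 (length 1)
  B: 01 (length 2)
  C: 000 (length 3)
  D: 001 (length 3)
Average length = Σ p(s) × length(s) = 1.4348 bits


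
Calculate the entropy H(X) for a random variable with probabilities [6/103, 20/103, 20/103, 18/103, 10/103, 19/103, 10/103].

H(X) = -Σ p(x) log₂ p(x)
  -6/103 × log₂(6/103) = 0.2389
  -20/103 × log₂(20/103) = 0.4591
  -20/103 × log₂(20/103) = 0.4591
  -18/103 × log₂(18/103) = 0.4398
  -10/103 × log₂(10/103) = 0.3267
  -19/103 × log₂(19/103) = 0.4498
  -10/103 × log₂(10/103) = 0.3267
H(X) = 2.7001 bits


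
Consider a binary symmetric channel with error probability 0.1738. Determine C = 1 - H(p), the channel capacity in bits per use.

For BSC with error probability p:
C = 1 - H(p) where H(p) is binary entropy
H(0.1738) = -0.1738 × log₂(0.1738) - 0.8262 × log₂(0.8262)
H(p) = 0.6663
C = 1 - 0.6663 = 0.3337 bits/use


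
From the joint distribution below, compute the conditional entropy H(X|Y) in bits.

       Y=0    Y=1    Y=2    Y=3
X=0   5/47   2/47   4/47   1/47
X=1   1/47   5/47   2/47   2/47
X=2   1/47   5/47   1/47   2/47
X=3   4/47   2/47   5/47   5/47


H(X|Y) = Σ_y p(y) H(X|Y=y)
  p(Y=0) = 11/47, H(X|Y=0) = 1.6767
  p(Y=1) = 14/47, H(X|Y=1) = 1.8631
  p(Y=2) = 12/47, H(X|Y=2) = 1.7842
  p(Y=3) = 10/47, H(X|Y=3) = 1.7610
H(X|Y) = 0.2340×1.6767 + 0.2979×1.8631 + 0.2553×1.7842 + 0.2128×1.7610 = 1.7776 bits


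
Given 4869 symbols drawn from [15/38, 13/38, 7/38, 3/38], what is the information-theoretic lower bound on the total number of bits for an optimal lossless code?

Entropy H = 1.7975 bits/symbol
Minimum bits = H × n = 1.7975 × 4869
= 8752.13 bits


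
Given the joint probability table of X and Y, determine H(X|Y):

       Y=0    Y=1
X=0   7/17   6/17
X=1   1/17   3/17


H(X|Y) = Σ_y p(y) H(X|Y=y)
  p(Y=0) = 8/17, H(X|Y=0) = 0.5436
  p(Y=1) = 9/17, H(X|Y=1) = 0.9183
H(X|Y) = 0.4706×0.5436 + 0.5294×0.9183 = 0.7420 bits


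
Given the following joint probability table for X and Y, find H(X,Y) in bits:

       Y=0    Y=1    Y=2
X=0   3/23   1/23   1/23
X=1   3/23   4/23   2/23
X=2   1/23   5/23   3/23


H(X,Y) = -Σ p(x,y) log₂ p(x,y)
  p(0,0)=3/23: -0.1304 × log₂(0.1304) = 0.3833
  p(0,1)=1/23: -0.0435 × log₂(0.0435) = 0.1967
  p(0,2)=1/23: -0.0435 × log₂(0.0435) = 0.1967
  p(1,0)=3/23: -0.1304 × log₂(0.1304) = 0.3833
  p(1,1)=4/23: -0.1739 × log₂(0.1739) = 0.4389
  p(1,2)=2/23: -0.0870 × log₂(0.0870) = 0.3064
  p(2,0)=1/23: -0.0435 × log₂(0.0435) = 0.1967
  p(2,1)=5/23: -0.2174 × log₂(0.2174) = 0.4786
  p(2,2)=3/23: -0.1304 × log₂(0.1304) = 0.3833
H(X,Y) = 2.9638 bits


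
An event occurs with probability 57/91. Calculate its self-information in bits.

Information content I(x) = -log₂(p(x))
I = -log₂(57/91) = -log₂(0.6264)
I = 0.6749 bits


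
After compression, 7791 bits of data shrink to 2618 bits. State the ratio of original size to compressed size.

Compression ratio = Original / Compressed
= 7791 / 2618 = 2.98:1


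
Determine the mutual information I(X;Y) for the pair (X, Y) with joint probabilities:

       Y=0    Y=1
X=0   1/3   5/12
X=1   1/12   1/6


H(X) = 0.8113, H(Y) = 0.9799, H(X,Y) = 1.7842
I(X;Y) = H(X) + H(Y) - H(X,Y) = 0.0070 bits


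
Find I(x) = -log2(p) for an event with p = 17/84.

Information content I(x) = -log₂(p(x))
I = -log₂(17/84) = -log₂(0.2024)
I = 2.3049 bits


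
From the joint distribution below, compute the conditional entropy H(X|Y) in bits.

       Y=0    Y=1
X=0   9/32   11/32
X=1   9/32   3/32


H(X|Y) = Σ_y p(y) H(X|Y=y)
  p(Y=0) = 9/16, H(X|Y=0) = 1.0000
  p(Y=1) = 7/16, H(X|Y=1) = 0.7496
H(X|Y) = 0.5625×1.0000 + 0.4375×0.7496 = 0.8904 bits


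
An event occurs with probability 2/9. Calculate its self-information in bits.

Information content I(x) = -log₂(p(x))
I = -log₂(2/9) = -log₂(0.2222)
I = 2.1699 bits


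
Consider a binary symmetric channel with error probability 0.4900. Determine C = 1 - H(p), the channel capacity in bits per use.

For BSC with error probability p:
C = 1 - H(p) where H(p) is binary entropy
H(0.4900) = -0.4900 × log₂(0.4900) - 0.5100 × log₂(0.5100)
H(p) = 0.9997
C = 1 - 0.9997 = 0.0003 bits/use


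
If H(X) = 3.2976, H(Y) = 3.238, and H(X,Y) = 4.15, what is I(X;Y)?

I(X;Y) = H(X) + H(Y) - H(X,Y)
I(X;Y) = 3.2976 + 3.238 - 4.15 = 2.3856 bits


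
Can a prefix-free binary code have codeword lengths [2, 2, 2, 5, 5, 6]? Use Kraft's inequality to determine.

Kraft inequality: Σ 2^(-l_i) ≤ 1 for prefix-free code
Calculating: 2^(-2) + 2^(-2) + 2^(-2) + 2^(-5) + 2^(-5) + 2^(-6)
= 0.25 + 0.25 + 0.25 + 0.03125 + 0.03125 + 0.015625
= 0.8281
Since 0.8281 ≤ 1, prefix-free code exists


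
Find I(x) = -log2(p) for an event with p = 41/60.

Information content I(x) = -log₂(p(x))
I = -log₂(41/60) = -log₂(0.6833)
I = 0.5493 bits


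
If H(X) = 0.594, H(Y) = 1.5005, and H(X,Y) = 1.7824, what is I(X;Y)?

I(X;Y) = H(X) + H(Y) - H(X,Y)
I(X;Y) = 0.594 + 1.5005 - 1.7824 = 0.3121 bits


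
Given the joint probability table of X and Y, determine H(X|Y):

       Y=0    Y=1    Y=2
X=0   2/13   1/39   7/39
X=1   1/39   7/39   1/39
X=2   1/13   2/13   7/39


H(X|Y) = Σ_y p(y) H(X|Y=y)
  p(Y=0) = 10/39, H(X|Y=0) = 1.2955
  p(Y=1) = 14/39, H(X|Y=1) = 1.2958
  p(Y=2) = 5/13, H(X|Y=2) = 1.2867
H(X|Y) = 0.2564×1.2955 + 0.3590×1.2958 + 0.3846×1.2867 = 1.2922 bits


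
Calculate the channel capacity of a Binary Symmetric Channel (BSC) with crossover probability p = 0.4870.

For BSC with error probability p:
C = 1 - H(p) where H(p) is binary entropy
H(0.4870) = -0.4870 × log₂(0.4870) - 0.5130 × log₂(0.5130)
H(p) = 0.9995
C = 1 - 0.9995 = 0.0005 bits/use


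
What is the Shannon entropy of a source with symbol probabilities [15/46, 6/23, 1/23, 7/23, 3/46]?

H(X) = -Σ p(x) log₂ p(x)
  -15/46 × log₂(15/46) = 0.5272
  -6/23 × log₂(6/23) = 0.5057
  -1/23 × log₂(1/23) = 0.1967
  -7/23 × log₂(7/23) = 0.5223
  -3/46 × log₂(3/46) = 0.2569
H(X) = 2.0088 bits


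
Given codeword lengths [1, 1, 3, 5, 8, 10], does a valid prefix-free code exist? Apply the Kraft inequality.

Kraft inequality: Σ 2^(-l_i) ≤ 1 for prefix-free code
Calculating: 2^(-1) + 2^(-1) + 2^(-3) + 2^(-5) + 2^(-8) + 2^(-10)
= 0.5 + 0.5 + 0.125 + 0.03125 + 0.00390625 + 0.0009765625
= 1.1611
Since 1.1611 > 1, prefix-free code does not exist


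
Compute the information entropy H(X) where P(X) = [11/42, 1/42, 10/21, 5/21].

H(X) = -Σ p(x) log₂ p(x)
  -11/42 × log₂(11/42) = 0.5062
  -1/42 × log₂(1/42) = 0.1284
  -10/21 × log₂(10/21) = 0.5097
  -5/21 × log₂(5/21) = 0.4929
H(X) = 1.6373 bits


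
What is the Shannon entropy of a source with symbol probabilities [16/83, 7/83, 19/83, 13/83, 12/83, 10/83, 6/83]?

H(X) = -Σ p(x) log₂ p(x)
  -16/83 × log₂(16/83) = 0.4578
  -7/83 × log₂(7/83) = 0.3009
  -19/83 × log₂(19/83) = 0.4869
  -13/83 × log₂(13/83) = 0.4189
  -12/83 × log₂(12/83) = 0.4034
  -10/83 × log₂(10/83) = 0.3678
  -6/83 × log₂(6/83) = 0.2740
H(X) = 2.7098 bits


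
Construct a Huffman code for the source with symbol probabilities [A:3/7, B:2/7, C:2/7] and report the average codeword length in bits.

Huffman tree construction:
Combine smallest probabilities repeatedly
Resulting codes:
  A: 0 (length 1)
  B: 10 (length 2)
  C: 11 (length 2)
Average length = Σ p(s) × length(s) = 1.5714 bits


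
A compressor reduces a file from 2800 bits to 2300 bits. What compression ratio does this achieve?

Compression ratio = Original / Compressed
= 2800 / 2300 = 1.22:1


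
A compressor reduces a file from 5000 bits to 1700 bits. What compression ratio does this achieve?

Compression ratio = Original / Compressed
= 5000 / 1700 = 2.94:1


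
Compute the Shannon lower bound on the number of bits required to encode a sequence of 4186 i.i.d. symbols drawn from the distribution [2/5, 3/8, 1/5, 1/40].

Entropy H = 1.6568 bits/symbol
Minimum bits = H × n = 1.6568 × 4186
= 6935.55 bits


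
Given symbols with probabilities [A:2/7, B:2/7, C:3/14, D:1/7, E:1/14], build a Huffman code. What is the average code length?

Huffman tree construction:
Combine smallest probabilities repeatedly
Resulting codes:
  A: 10 (length 2)
  B: 11 (length 2)
  C: 00 (length 2)
  D: 011 (length 3)
  E: 010 (length 3)
Average length = Σ p(s) × length(s) = 2.2143 bits


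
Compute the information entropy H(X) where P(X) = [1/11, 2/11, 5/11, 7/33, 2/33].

H(X) = -Σ p(x) log₂ p(x)
  -1/11 × log₂(1/11) = 0.3145
  -2/11 × log₂(2/11) = 0.4472
  -5/11 × log₂(5/11) = 0.5170
  -7/33 × log₂(7/33) = 0.4745
  -2/33 × log₂(2/33) = 0.2451
H(X) = 1.9983 bits


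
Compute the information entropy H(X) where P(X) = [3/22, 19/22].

H(X) = -Σ p(x) log₂ p(x)
  -3/22 × log₂(3/22) = 0.3920
  -19/22 × log₂(19/22) = 0.1827
H(X) = 0.5746 bits


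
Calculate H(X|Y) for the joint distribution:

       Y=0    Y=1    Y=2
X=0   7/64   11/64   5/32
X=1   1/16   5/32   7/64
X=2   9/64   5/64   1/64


H(X|Y) = Σ_y p(y) H(X|Y=y)
  p(Y=0) = 5/16, H(X|Y=0) = 1.5129
  p(Y=1) = 13/32, H(X|Y=1) = 1.5126
  p(Y=2) = 9/32, H(X|Y=2) = 1.2327
H(X|Y) = 0.3125×1.5129 + 0.4062×1.5126 + 0.2812×1.2327 = 1.4340 bits


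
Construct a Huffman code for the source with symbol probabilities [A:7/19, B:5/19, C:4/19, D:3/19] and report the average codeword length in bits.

Huffman tree construction:
Combine smallest probabilities repeatedly
Resulting codes:
  A: 11 (length 2)
  B: 10 (length 2)
  C: 01 (length 2)
  D: 00 (length 2)
Average length = Σ p(s) × length(s) = 2.0000 bits


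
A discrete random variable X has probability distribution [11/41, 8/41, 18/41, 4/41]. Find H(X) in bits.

H(X) = -Σ p(x) log₂ p(x)
  -11/41 × log₂(11/41) = 0.5093
  -8/41 × log₂(8/41) = 0.4600
  -18/41 × log₂(18/41) = 0.5214
  -4/41 × log₂(4/41) = 0.3276
H(X) = 1.8182 bits


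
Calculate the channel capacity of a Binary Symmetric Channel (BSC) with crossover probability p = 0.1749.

For BSC with error probability p:
C = 1 - H(p) where H(p) is binary entropy
H(0.1749) = -0.1749 × log₂(0.1749) - 0.8251 × log₂(0.8251)
H(p) = 0.6688
C = 1 - 0.6688 = 0.3312 bits/use


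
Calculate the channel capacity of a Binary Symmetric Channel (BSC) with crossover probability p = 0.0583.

For BSC with error probability p:
C = 1 - H(p) where H(p) is binary entropy
H(0.0583) = -0.0583 × log₂(0.0583) - 0.9417 × log₂(0.9417)
H(p) = 0.3207
C = 1 - 0.3207 = 0.6793 bits/use


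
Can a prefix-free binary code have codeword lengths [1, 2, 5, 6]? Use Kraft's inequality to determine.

Kraft inequality: Σ 2^(-l_i) ≤ 1 for prefix-free code
Calculating: 2^(-1) + 2^(-2) + 2^(-5) + 2^(-6)
= 0.5 + 0.25 + 0.03125 + 0.015625
= 0.7969
Since 0.7969 ≤ 1, prefix-free code exists


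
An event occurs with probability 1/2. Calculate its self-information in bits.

Information content I(x) = -log₂(p(x))
I = -log₂(1/2) = -log₂(0.5000)
I = 1.0000 bits


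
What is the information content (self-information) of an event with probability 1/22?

Information content I(x) = -log₂(p(x))
I = -log₂(1/22) = -log₂(0.0455)
I = 4.4594 bits


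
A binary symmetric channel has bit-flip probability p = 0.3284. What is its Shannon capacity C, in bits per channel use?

For BSC with error probability p:
C = 1 - H(p) where H(p) is binary entropy
H(0.3284) = -0.3284 × log₂(0.3284) - 0.6716 × log₂(0.6716)
H(p) = 0.9133
C = 1 - 0.9133 = 0.0867 bits/use


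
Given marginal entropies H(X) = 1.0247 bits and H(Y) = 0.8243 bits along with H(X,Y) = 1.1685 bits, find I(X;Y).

I(X;Y) = H(X) + H(Y) - H(X,Y)
I(X;Y) = 1.0247 + 0.8243 - 1.1685 = 0.6805 bits


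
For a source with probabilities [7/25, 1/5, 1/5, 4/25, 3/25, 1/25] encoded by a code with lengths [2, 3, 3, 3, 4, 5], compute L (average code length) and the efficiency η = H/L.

Average length L = Σ p_i × l_i = 2.9200 bits
Entropy H = 2.4188 bits
Efficiency η = H/L × 100% = 82.84%


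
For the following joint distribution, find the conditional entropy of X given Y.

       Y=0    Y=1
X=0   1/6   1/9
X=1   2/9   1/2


H(X|Y) = Σ_y p(y) H(X|Y=y)
  p(Y=0) = 7/18, H(X|Y=0) = 0.9852
  p(Y=1) = 11/18, H(X|Y=1) = 0.6840
H(X|Y) = 0.3889×0.9852 + 0.6111×0.6840 = 0.8012 bits


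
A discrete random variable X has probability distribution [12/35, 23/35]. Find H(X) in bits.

H(X) = -Σ p(x) log₂ p(x)
  -12/35 × log₂(12/35) = 0.5295
  -23/35 × log₂(23/35) = 0.3980
H(X) = 0.9275 bits


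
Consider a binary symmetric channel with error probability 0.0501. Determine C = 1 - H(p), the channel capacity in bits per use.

For BSC with error probability p:
C = 1 - H(p) where H(p) is binary entropy
H(0.0501) = -0.0501 × log₂(0.0501) - 0.9499 × log₂(0.9499)
H(p) = 0.2868
C = 1 - 0.2868 = 0.7132 bits/use


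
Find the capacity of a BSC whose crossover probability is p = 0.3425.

For BSC with error probability p:
C = 1 - H(p) where H(p) is binary entropy
H(0.3425) = -0.3425 × log₂(0.3425) - 0.6575 × log₂(0.6575)
H(p) = 0.9272
C = 1 - 0.9272 = 0.0728 bits/use


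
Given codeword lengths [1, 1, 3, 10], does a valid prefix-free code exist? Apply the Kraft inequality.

Kraft inequality: Σ 2^(-l_i) ≤ 1 for prefix-free code
Calculating: 2^(-1) + 2^(-1) + 2^(-3) + 2^(-10)
= 0.5 + 0.5 + 0.125 + 0.0009765625
= 1.1260
Since 1.1260 > 1, prefix-free code does not exist


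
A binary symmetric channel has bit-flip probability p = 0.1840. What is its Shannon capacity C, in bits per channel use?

For BSC with error probability p:
C = 1 - H(p) where H(p) is binary entropy
H(0.1840) = -0.1840 × log₂(0.1840) - 0.8160 × log₂(0.8160)
H(p) = 0.6887
C = 1 - 0.6887 = 0.3113 bits/use


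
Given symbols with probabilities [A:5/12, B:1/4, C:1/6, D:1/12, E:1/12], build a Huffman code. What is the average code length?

Huffman tree construction:
Combine smallest probabilities repeatedly
Resulting codes:
  A: 0 (length 1)
  B: 10 (length 2)
  C: 110 (length 3)
  D: 1110 (length 4)
  E: 1111 (length 4)
Average length = Σ p(s) × length(s) = 2.0833 bits
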